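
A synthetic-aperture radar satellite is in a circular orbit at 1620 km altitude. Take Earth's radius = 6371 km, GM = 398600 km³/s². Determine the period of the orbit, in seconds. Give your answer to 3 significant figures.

7110 seconds

Semi-major axis a = 6371 + 1620 = 7991 km. Period T = 2π√(a³/μ) = 2π√(7991³/398600) = 7109.1 s = 118.48 min.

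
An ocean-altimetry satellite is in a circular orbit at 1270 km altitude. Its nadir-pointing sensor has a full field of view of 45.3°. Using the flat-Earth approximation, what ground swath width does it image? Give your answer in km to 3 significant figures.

1060 km

Half-angle = 45.3°/2 = 22.65°.
Swath width ≈ 2h·tan(θ/2) = 2 × 1270 × tan(22.65°) = 1059.9 km.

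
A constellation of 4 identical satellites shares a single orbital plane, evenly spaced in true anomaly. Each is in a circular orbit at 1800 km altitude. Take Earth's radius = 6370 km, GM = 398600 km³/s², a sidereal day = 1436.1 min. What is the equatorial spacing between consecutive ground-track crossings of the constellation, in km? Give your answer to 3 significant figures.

853 km

Semi-major axis a = 6370 + 1800 = 8170 km. Period T = 2π√(a³/μ) = 2π√(8170³/398600) = 7349.3 s = 122.49 min.
Single-satellite node shift = (7349.3/86166) × 360° = 30.71°.
With 4 satellites evenly phased, successive equator crossings are 30.71/4 = 7.676° apart.
That is 7.676 × 111.2 = 853 km at the equator.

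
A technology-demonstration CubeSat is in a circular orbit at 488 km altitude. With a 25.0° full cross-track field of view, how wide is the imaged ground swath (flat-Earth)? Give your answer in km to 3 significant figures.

216 km

Half-angle = 25.0°/2 = 12.5°.
Swath width ≈ 2h·tan(θ/2) = 2 × 488 × tan(12.5°) = 216.4 km.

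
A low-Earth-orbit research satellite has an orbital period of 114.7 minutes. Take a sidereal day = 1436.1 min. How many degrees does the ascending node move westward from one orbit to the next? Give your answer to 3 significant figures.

28.8°

T = 114.7 min = 6882.0 s.
During one orbit Earth rotates (6882.0 / 86166) × 360° = 28.75°.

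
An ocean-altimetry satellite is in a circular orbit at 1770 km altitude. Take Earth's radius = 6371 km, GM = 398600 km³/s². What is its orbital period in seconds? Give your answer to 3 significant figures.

Semi-major axis a = 6371 + 1770 = 8141 km. Period T = 2π√(a³/μ) = 2π√(8141³/398600) = 7310.2 s = 121.84 min.

7310 seconds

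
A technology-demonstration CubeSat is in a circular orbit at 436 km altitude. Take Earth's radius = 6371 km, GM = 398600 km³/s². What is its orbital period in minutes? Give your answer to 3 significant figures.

Semi-major axis a = 6371 + 436 = 6807 km. Period T = 2π√(a³/μ) = 2π√(6807³/398600) = 5589.1 s = 93.15 min.

93.2 min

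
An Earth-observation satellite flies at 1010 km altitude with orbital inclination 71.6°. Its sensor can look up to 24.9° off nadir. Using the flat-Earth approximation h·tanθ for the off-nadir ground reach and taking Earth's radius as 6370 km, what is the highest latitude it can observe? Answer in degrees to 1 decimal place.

For a prograde orbit the ground track reaches latitude ±i = ±71.6°.
Sensor half-swath on the ground ≈ 1010·tan(24.9°) = 469 km = 4.22° of latitude.
Maximum observable latitude ≈ 71.6 + 4.22 = 75.8°.

75.8°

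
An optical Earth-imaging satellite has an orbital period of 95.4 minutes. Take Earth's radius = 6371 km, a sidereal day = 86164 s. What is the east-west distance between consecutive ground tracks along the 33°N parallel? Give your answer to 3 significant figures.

2230 km

T = 95.4 min = 5724.0 s.
Node shift per orbit = (5724.0/86164) × 360° = 23.92°.
Equatorial spacing = 23.92 × 111.2 km/° = 2659 km.
At 33° latitude, spacing = 2659 × cos(33°) = 2230 km.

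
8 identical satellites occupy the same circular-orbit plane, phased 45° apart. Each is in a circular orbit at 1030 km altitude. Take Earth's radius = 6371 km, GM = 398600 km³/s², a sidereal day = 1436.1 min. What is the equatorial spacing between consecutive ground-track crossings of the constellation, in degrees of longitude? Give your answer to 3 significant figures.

3.31°

Semi-major axis a = 6371 + 1030 = 7401 km. Period T = 2π√(a³/μ) = 2π√(7401³/398600) = 6336.5 s = 105.61 min.
Single-satellite node shift = (6336.5/86166) × 360° = 26.47°.
With 8 satellites evenly phased, successive equator crossings are 26.47/8 = 3.309° apart.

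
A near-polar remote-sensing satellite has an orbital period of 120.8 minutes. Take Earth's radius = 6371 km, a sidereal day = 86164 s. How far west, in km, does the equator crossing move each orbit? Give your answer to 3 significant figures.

T = 120.8 min = 7248.0 s.
During one orbit Earth rotates (7248.0 / 86164) × 360° = 30.28°.
At the equator that is 30.28° × (2π·6371/360) km/° = 30.28 × 111.2 = 3367 km.

3370 km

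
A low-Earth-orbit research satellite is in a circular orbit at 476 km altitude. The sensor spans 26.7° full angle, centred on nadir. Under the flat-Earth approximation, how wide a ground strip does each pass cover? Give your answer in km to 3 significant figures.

Half-angle = 26.7°/2 = 13.35°.
Swath width ≈ 2h·tan(θ/2) = 2 × 476 × tan(13.35°) = 225.9 km.

226 km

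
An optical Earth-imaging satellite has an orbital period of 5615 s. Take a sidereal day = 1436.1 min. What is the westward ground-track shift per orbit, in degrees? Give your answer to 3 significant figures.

23.5°

During one orbit Earth rotates (5615.0 / 86166) × 360° = 23.46°.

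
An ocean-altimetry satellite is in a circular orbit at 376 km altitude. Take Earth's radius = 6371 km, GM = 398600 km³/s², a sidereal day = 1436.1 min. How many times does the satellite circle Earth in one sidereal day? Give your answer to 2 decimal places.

Semi-major axis a = 6371 + 376 = 6747 km. Period T = 2π√(a³/μ) = 2π√(6747³/398600) = 5515.4 s = 91.92 min.
Orbits per sidereal day = 86166 / 5515.4 = 15.623.

15.62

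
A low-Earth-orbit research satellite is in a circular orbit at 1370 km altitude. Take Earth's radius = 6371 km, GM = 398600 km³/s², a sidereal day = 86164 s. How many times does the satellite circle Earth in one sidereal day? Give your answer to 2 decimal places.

12.71

Semi-major axis a = 6371 + 1370 = 7741 km. Period T = 2π√(a³/μ) = 2π√(7741³/398600) = 6778.1 s = 112.97 min.
Orbits per sidereal day = 86164 / 6778.1 = 12.712.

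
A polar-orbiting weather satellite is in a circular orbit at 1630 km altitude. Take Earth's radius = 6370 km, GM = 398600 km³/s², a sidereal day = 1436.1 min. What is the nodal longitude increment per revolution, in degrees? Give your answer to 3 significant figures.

Semi-major axis a = 6370 + 1630 = 8000 km. Period T = 2π√(a³/μ) = 2π√(8000³/398600) = 7121.1 s = 118.68 min.
During one orbit Earth rotates (7121.1 / 86166) × 360° = 29.75°.

29.8°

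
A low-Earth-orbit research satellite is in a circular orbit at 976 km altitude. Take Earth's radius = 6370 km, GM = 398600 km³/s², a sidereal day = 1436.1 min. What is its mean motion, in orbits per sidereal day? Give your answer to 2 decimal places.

13.75

Semi-major axis a = 6370 + 976 = 7346 km. Period T = 2π√(a³/μ) = 2π√(7346³/398600) = 6266.0 s = 104.43 min.
Orbits per sidereal day = 86166 / 6266.0 = 13.751.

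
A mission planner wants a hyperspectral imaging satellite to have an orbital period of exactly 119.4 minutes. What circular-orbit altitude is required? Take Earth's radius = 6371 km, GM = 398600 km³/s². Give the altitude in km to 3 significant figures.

1660 km

T = 119.4 min = 7164.0 s.
From T = 2π√(a³/μ): a = (μ T²/4π²)^(1/3) = (398600 × 7164.0² / 4π²)^(1/3) = 8032 km.
Altitude h = a − R = 8032 − 6371 = 1661 km.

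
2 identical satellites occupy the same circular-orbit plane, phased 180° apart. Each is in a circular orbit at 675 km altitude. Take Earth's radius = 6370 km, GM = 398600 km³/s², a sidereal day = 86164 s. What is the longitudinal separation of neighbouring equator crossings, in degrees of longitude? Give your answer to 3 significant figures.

Semi-major axis a = 6370 + 675 = 7045 km. Period T = 2π√(a³/μ) = 2π√(7045³/398600) = 5884.8 s = 98.08 min.
Single-satellite node shift = (5884.8/86164) × 360° = 24.59°.
With 2 satellites evenly phased, successive equator crossings are 24.59/2 = 12.294° apart.

12.3°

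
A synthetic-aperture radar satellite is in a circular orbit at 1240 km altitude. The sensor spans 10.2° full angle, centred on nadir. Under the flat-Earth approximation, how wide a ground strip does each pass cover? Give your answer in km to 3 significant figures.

Half-angle = 10.2°/2 = 5.1°.
Swath width ≈ 2h·tan(θ/2) = 2 × 1240 × tan(5.1°) = 221.3 km.

221 km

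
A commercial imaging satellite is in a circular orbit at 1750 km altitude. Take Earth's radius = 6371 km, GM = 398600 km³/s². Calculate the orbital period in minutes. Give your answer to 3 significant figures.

Semi-major axis a = 6371 + 1750 = 8121 km. Period T = 2π√(a³/μ) = 2π√(8121³/398600) = 7283.3 s = 121.39 min.

121 min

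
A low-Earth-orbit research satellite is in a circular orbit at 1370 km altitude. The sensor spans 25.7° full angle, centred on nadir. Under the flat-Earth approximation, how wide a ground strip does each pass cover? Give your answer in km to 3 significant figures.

Half-angle = 25.7°/2 = 12.85°.
Swath width ≈ 2h·tan(θ/2) = 2 × 1370 × tan(12.85°) = 625.0 km.

625 km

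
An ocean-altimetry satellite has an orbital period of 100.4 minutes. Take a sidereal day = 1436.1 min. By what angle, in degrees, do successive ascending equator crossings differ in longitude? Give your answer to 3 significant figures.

T = 100.4 min = 6024.0 s.
During one orbit Earth rotates (6024.0 / 86166) × 360° = 25.17°.

25.2°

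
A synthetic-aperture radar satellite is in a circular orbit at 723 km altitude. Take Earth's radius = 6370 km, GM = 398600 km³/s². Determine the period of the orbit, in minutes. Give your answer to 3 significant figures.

Semi-major axis a = 6370 + 723 = 7093 km. Period T = 2π√(a³/μ) = 2π√(7093³/398600) = 5945.1 s = 99.08 min.

99.1 min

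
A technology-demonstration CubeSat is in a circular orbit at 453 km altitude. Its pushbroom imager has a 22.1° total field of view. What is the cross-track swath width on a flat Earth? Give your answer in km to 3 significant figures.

Half-angle = 22.1°/2 = 11.05°.
Swath width ≈ 2h·tan(θ/2) = 2 × 453 × tan(11.05°) = 176.9 km.

177 km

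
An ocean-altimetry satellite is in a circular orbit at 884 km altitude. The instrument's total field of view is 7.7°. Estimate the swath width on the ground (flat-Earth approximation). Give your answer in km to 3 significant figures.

119 km

Half-angle = 7.7°/2 = 3.85°.
Swath width ≈ 2h·tan(θ/2) = 2 × 884 × tan(3.85°) = 119.0 km.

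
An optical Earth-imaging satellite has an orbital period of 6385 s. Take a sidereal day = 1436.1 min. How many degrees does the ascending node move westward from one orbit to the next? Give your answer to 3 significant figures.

26.7°

During one orbit Earth rotates (6385.0 / 86166) × 360° = 26.68°.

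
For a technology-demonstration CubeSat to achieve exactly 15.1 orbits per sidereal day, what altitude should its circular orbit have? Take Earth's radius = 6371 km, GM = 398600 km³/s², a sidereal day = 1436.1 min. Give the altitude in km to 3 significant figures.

531 km

Required period T = 86166 / 15.1 = 5706.4 s.
From T = 2π√(a³/μ): a = (μ T²/4π²)^(1/3) = (398600 × 5706.4² / 4π²)^(1/3) = 6902 km.
Altitude h = a − R = 6902 − 6371 = 531 km.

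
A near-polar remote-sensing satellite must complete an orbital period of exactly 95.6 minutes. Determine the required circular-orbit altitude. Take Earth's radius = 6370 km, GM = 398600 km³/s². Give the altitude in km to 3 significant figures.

T = 95.6 min = 5736.0 s.
From T = 2π√(a³/μ): a = (μ T²/4π²)^(1/3) = (398600 × 5736.0² / 4π²)^(1/3) = 6926 km.
Altitude h = a − R = 6926 − 6370 = 556 km.

556 km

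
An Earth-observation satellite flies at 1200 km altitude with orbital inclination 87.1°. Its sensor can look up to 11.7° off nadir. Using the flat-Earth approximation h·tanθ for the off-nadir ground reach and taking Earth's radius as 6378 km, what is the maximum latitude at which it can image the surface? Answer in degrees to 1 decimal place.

For a prograde orbit the ground track reaches latitude ±i = ±87.1°.
Sensor half-swath on the ground ≈ 1200·tan(11.7°) = 249 km = 2.23° of latitude.
Maximum observable latitude ≈ 87.1 + 2.23 = 89.3°.

89.3°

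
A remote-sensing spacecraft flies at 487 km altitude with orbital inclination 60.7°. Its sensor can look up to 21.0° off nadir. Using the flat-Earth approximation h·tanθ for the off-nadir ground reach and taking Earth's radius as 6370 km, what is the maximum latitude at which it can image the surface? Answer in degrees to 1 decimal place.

For a prograde orbit the ground track reaches latitude ±i = ±60.7°.
Sensor half-swath on the ground ≈ 487·tan(21.0°) = 187 km = 1.68° of latitude.
Maximum observable latitude ≈ 60.7 + 1.68 = 62.4°.

62.4°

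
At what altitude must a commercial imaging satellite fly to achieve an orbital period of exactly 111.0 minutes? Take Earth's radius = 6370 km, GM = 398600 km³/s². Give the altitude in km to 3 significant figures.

T = 111.0 min = 6660.0 s.
From T = 2π√(a³/μ): a = (μ T²/4π²)^(1/3) = (398600 × 6660.0² / 4π²)^(1/3) = 7651 km.
Altitude h = a − R = 7651 − 6370 = 1281 km.

1280 km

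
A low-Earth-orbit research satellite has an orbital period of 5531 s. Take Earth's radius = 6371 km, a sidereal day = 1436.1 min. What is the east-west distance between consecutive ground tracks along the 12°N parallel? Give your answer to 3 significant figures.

2510 km

Node shift per orbit = (5531.0/86166) × 360° = 23.11°.
Equatorial spacing = 23.11 × 111.2 km/° = 2570 km.
At 12° latitude, spacing = 2570 × cos(12°) = 2513 km.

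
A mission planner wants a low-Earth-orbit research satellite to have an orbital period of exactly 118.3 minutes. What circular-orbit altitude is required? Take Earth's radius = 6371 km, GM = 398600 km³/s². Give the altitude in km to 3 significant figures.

T = 118.3 min = 7098.0 s.
From T = 2π√(a³/μ): a = (μ T²/4π²)^(1/3) = (398600 × 7098.0² / 4π²)^(1/3) = 7983 km.
Altitude h = a − R = 7983 − 6371 = 1612 km.

1610 km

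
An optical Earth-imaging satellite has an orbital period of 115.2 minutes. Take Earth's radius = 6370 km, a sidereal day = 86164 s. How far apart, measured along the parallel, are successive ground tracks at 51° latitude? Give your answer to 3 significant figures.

2020 km

T = 115.2 min = 6912.0 s.
Node shift per orbit = (6912.0/86164) × 360° = 28.88°.
Equatorial spacing = 28.88 × 111.2 km/° = 3211 km.
At 51° latitude, spacing = 3211 × cos(51°) = 2021 km.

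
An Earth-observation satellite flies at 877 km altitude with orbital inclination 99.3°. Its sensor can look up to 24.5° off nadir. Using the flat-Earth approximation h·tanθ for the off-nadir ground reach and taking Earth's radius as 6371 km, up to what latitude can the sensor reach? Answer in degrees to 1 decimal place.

84.3°

Retrograde orbit: the ground track reaches ±(180° − i) = ±(180 − 99.3) = ±80.7°.
Sensor half-swath on the ground ≈ 877·tan(24.5°) = 400 km = 3.59° of latitude.
Maximum observable latitude ≈ 80.7 + 3.59 = 84.3°.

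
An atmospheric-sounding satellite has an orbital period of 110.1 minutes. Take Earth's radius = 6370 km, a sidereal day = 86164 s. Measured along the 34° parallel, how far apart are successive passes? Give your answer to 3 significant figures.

2540 km

T = 110.1 min = 6606.0 s.
Node shift per orbit = (6606.0/86164) × 360° = 27.60°.
Equatorial spacing = 27.60 × 111.2 km/° = 3069 km.
At 34° latitude, spacing = 3069 × cos(34°) = 2544 km.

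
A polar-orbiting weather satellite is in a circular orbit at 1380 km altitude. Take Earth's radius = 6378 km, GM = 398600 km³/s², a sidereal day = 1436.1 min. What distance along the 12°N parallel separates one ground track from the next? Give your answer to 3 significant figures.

3090 km

Semi-major axis a = 6378 + 1380 = 7758 km. Period T = 2π√(a³/μ) = 2π√(7758³/398600) = 6800.4 s = 113.34 min.
Node shift per orbit = (6800.4/86166) × 360° = 28.41°.
Equatorial spacing = 28.41 × 111.3 km/° = 3163 km.
At 12° latitude, spacing = 3163 × cos(12°) = 3094 km.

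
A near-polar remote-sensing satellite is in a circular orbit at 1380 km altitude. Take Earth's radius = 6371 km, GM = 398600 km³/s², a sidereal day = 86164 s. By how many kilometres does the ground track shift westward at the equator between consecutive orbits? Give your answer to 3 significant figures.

3160 km

Semi-major axis a = 6371 + 1380 = 7751 km. Period T = 2π√(a³/μ) = 2π√(7751³/398600) = 6791.2 s = 113.19 min.
During one orbit Earth rotates (6791.2 / 86164) × 360° = 28.37°.
At the equator that is 28.37° × (2π·6371/360) km/° = 28.37 × 111.2 = 3155 km.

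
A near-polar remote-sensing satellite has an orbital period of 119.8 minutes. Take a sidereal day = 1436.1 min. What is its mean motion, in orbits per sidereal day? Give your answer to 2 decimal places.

11.99

T = 119.8 min = 7188.0 s.
Orbits per sidereal day = 86166 / 7188.0 = 11.987.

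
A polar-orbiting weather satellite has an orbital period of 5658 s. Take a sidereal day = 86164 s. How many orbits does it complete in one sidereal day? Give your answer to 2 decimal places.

15.23

Orbits per sidereal day = 86164 / 5658.0 = 15.229.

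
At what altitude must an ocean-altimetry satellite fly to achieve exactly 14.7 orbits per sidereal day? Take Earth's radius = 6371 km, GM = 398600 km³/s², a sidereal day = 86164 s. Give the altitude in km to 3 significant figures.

Required period T = 86164 / 14.7 = 5861.5 s.
From T = 2π√(a³/μ): a = (μ T²/4π²)^(1/3) = (398600 × 5861.5² / 4π²)^(1/3) = 7026 km.
Altitude h = a − R = 7026 − 6371 = 655 km.

655 km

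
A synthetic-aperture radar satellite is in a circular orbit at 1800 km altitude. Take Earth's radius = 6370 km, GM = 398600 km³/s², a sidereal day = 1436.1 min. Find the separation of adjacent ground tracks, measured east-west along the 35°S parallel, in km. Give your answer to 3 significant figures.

2800 km

Semi-major axis a = 6370 + 1800 = 8170 km. Period T = 2π√(a³/μ) = 2π√(8170³/398600) = 7349.3 s = 122.49 min.
Node shift per orbit = (7349.3/86166) × 360° = 30.71°.
Equatorial spacing = 30.71 × 111.2 km/° = 3414 km.
At 35° latitude, spacing = 3414 × cos(35°) = 2796 km.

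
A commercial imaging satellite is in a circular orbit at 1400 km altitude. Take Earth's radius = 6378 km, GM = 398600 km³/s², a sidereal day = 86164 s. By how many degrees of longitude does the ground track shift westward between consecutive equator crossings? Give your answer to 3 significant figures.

Semi-major axis a = 6378 + 1400 = 7778 km. Period T = 2π√(a³/μ) = 2π√(7778³/398600) = 6826.7 s = 113.78 min.
During one orbit Earth rotates (6826.7 / 86164) × 360° = 28.52°.

28.5°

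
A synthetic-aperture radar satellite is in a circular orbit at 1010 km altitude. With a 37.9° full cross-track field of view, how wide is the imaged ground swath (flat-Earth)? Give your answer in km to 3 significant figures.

Half-angle = 37.9°/2 = 18.95°.
Swath width ≈ 2h·tan(θ/2) = 2 × 1010 × tan(18.95°) = 693.6 km.

694 km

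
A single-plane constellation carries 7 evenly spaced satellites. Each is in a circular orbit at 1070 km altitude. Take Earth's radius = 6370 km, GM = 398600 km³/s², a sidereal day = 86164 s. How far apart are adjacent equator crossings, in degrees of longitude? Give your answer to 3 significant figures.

Semi-major axis a = 6370 + 1070 = 7440 km. Period T = 2π√(a³/μ) = 2π√(7440³/398600) = 6386.6 s = 106.44 min.
Single-satellite node shift = (6386.6/86164) × 360° = 26.68°.
With 7 satellites evenly phased, successive equator crossings are 26.68/7 = 3.812° apart.

3.81°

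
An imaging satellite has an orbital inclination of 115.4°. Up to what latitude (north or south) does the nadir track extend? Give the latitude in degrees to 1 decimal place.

64.6°

Retrograde orbit: the ground track reaches ±(180° − i) = ±(180 − 115.4) = ±64.6°.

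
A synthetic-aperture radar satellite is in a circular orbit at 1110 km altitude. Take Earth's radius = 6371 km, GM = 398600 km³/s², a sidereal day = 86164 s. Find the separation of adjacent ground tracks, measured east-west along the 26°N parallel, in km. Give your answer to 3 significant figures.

Semi-major axis a = 6371 + 1110 = 7481 km. Period T = 2π√(a³/μ) = 2π√(7481³/398600) = 6439.5 s = 107.32 min.
Node shift per orbit = (6439.5/86164) × 360° = 26.90°.
Equatorial spacing = 26.90 × 111.2 km/° = 2992 km.
At 26° latitude, spacing = 2992 × cos(26°) = 2689 km.

2690 km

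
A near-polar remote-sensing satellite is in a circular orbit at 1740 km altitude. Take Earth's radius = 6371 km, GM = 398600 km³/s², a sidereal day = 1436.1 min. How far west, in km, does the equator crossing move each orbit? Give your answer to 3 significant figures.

3380 km

Semi-major axis a = 6371 + 1740 = 8111 km. Period T = 2π√(a³/μ) = 2π√(8111³/398600) = 7269.8 s = 121.16 min.
During one orbit Earth rotates (7269.8 / 86166) × 360° = 30.37°.
At the equator that is 30.37° × (2π·6371/360) km/° = 30.37 × 111.2 = 3377 km.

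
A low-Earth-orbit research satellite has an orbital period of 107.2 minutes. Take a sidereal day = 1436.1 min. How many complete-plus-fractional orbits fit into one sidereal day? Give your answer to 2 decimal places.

T = 107.2 min = 6432.0 s.
Orbits per sidereal day = 86166 / 6432.0 = 13.396.

13.40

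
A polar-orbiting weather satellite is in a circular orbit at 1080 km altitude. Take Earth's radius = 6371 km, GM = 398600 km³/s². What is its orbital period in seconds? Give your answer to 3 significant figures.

Semi-major axis a = 6371 + 1080 = 7451 km. Period T = 2π√(a³/μ) = 2π√(7451³/398600) = 6400.8 s = 106.68 min.

6400 seconds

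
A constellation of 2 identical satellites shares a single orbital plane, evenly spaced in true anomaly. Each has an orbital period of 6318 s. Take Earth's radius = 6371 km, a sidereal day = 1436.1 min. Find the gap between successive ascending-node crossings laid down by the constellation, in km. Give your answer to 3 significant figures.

Single-satellite node shift = (6318.0/86166) × 360° = 26.40°.
With 2 satellites evenly phased, successive equator crossings are 26.40/2 = 13.198° apart.
That is 13.198 × 111.2 = 1468 km at the equator.

1470 km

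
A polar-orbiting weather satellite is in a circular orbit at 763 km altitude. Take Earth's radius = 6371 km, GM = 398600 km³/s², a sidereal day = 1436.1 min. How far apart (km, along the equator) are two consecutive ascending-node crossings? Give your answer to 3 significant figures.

2790 km

Semi-major axis a = 6371 + 763 = 7134 km. Period T = 2π√(a³/μ) = 2π√(7134³/398600) = 5996.7 s = 99.94 min.
During one orbit Earth rotates (5996.7 / 86166) × 360° = 25.05°.
At the equator that is 25.05° × (2π·6371/360) km/° = 25.05 × 111.2 = 2786 km.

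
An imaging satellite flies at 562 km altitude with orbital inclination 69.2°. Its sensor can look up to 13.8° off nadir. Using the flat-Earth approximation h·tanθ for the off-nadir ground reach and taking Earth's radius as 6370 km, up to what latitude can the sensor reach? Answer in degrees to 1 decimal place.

For a prograde orbit the ground track reaches latitude ±i = ±69.2°.
Sensor half-swath on the ground ≈ 562·tan(13.8°) = 138 km = 1.24° of latitude.
Maximum observable latitude ≈ 69.2 + 1.24 = 70.4°.

70.4°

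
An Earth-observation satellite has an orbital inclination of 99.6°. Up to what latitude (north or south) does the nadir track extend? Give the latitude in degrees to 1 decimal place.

Retrograde orbit: the ground track reaches ±(180° − i) = ±(180 − 99.6) = ±80.4°.

80.4°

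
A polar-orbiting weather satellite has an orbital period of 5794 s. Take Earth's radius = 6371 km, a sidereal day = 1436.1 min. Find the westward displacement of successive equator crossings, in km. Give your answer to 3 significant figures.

During one orbit Earth rotates (5794.0 / 86166) × 360° = 24.21°.
At the equator that is 24.21° × (2π·6371/360) km/° = 24.21 × 111.2 = 2692 km.

2690 km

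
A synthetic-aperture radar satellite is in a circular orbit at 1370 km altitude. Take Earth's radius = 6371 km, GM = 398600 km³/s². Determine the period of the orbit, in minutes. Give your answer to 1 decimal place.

113.0 min

Semi-major axis a = 6371 + 1370 = 7741 km. Period T = 2π√(a³/μ) = 2π√(7741³/398600) = 6778.1 s = 112.97 min.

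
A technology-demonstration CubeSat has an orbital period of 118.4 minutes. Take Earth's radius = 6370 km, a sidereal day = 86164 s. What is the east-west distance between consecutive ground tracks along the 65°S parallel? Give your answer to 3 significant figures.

1390 km

T = 118.4 min = 7104.0 s.
Node shift per orbit = (7104.0/86164) × 360° = 29.68°.
Equatorial spacing = 29.68 × 111.2 km/° = 3300 km.
At 65° latitude, spacing = 3300 × cos(65°) = 1395 km.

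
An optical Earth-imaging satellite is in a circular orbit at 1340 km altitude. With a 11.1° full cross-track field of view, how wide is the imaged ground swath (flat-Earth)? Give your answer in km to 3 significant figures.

Half-angle = 11.1°/2 = 5.55°.
Swath width ≈ 2h·tan(θ/2) = 2 × 1340 × tan(5.55°) = 260.4 km.

260 km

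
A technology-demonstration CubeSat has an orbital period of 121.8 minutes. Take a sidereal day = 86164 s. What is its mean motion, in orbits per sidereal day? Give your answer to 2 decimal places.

T = 121.8 min = 7308.0 s.
Orbits per sidereal day = 86164 / 7308.0 = 11.790.

11.79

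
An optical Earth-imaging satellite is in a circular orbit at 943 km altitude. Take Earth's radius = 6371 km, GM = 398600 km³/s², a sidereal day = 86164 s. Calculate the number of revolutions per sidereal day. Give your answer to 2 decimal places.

Semi-major axis a = 6371 + 943 = 7314 km. Period T = 2π√(a³/μ) = 2π√(7314³/398600) = 6225.1 s = 103.75 min.
Orbits per sidereal day = 86164 / 6225.1 = 13.841.

13.84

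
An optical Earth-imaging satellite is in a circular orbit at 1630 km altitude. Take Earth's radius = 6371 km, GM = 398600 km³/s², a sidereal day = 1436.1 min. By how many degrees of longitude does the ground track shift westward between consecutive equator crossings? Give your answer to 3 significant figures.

Semi-major axis a = 6371 + 1630 = 8001 km. Period T = 2π√(a³/μ) = 2π√(8001³/398600) = 7122.4 s = 118.71 min.
During one orbit Earth rotates (7122.4 / 86166) × 360° = 29.76°.

29.8°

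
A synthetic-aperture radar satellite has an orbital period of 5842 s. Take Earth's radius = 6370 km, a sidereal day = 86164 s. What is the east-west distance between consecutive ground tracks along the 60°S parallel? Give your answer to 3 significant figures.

1360 km

Node shift per orbit = (5842.0/86164) × 360° = 24.41°.
Equatorial spacing = 24.41 × 111.2 km/° = 2714 km.
At 60° latitude, spacing = 2714 × cos(60°) = 1357 km.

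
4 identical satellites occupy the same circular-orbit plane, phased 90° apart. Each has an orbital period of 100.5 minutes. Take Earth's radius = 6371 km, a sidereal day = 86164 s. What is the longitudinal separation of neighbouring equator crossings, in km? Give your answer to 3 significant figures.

700 km

T = 100.5 min = 6030.0 s.
Single-satellite node shift = (6030.0/86164) × 360° = 25.19°.
With 4 satellites evenly phased, successive equator crossings are 25.19/4 = 6.298° apart.
That is 6.298 × 111.2 = 700 km at the equator.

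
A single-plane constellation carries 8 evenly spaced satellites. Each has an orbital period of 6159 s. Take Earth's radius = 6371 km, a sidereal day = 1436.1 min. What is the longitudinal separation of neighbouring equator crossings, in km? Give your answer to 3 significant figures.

358 km

Single-satellite node shift = (6159.0/86166) × 360° = 25.73°.
With 8 satellites evenly phased, successive equator crossings are 25.73/8 = 3.217° apart.
That is 3.217 × 111.2 = 358 km at the equator.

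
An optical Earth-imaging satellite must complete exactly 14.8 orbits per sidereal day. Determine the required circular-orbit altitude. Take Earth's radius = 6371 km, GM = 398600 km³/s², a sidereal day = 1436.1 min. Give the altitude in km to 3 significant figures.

624 km

Required period T = 86166 / 14.8 = 5822.0 s.
From T = 2π√(a³/μ): a = (μ T²/4π²)^(1/3) = (398600 × 5822.0² / 4π²)^(1/3) = 6995 km.
Altitude h = a − R = 6995 − 6371 = 624 km.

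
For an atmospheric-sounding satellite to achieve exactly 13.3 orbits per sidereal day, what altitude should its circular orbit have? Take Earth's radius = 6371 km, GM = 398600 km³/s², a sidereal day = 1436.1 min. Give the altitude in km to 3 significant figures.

Required period T = 86166 / 13.3 = 6478.6 s.
From T = 2π√(a³/μ): a = (μ T²/4π²)^(1/3) = (398600 × 6478.6² / 4π²)^(1/3) = 7511 km.
Altitude h = a − R = 7511 − 6371 = 1140 km.

1140 km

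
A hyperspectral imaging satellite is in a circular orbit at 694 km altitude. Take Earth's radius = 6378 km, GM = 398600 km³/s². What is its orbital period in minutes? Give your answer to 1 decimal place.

98.6 min

Semi-major axis a = 6378 + 694 = 7072 km. Period T = 2π√(a³/μ) = 2π√(7072³/398600) = 5918.7 s = 98.64 min.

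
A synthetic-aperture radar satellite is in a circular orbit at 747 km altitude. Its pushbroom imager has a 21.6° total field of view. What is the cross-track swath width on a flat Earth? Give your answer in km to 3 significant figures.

285 km

Half-angle = 21.6°/2 = 10.8°.
Swath width ≈ 2h·tan(θ/2) = 2 × 747 × tan(10.8°) = 285.0 km.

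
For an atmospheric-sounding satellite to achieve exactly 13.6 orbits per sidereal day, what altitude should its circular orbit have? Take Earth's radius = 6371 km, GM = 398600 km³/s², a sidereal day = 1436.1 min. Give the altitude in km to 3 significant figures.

1030 km

Required period T = 86166 / 13.6 = 6335.7 s.
From T = 2π√(a³/μ): a = (μ T²/4π²)^(1/3) = (398600 × 6335.7² / 4π²)^(1/3) = 7400 km.
Altitude h = a − R = 7400 − 6371 = 1029 km.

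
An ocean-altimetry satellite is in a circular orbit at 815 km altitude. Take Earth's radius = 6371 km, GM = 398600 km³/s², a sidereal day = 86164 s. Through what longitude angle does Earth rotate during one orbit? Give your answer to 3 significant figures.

25.3°

Semi-major axis a = 6371 + 815 = 7186 km. Period T = 2π√(a³/μ) = 2π√(7186³/398600) = 6062.4 s = 101.04 min.
During one orbit Earth rotates (6062.4 / 86164) × 360° = 25.33°.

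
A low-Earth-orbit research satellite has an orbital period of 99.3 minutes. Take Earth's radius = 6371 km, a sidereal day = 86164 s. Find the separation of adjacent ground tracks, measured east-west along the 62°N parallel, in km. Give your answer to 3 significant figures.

1300 km

T = 99.3 min = 5958.0 s.
Node shift per orbit = (5958.0/86164) × 360° = 24.89°.
Equatorial spacing = 24.89 × 111.2 km/° = 2768 km.
At 62° latitude, spacing = 2768 × cos(62°) = 1299 km.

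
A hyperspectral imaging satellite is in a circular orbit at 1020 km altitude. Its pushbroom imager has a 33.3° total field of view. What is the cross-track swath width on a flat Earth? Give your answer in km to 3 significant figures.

610 km

Half-angle = 33.3°/2 = 16.65°.
Swath width ≈ 2h·tan(θ/2) = 2 × 1020 × tan(16.65°) = 610.1 km.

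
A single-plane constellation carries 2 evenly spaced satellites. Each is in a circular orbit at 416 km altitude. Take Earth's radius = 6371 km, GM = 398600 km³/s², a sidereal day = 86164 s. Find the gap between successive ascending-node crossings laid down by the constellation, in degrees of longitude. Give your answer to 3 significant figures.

Semi-major axis a = 6371 + 416 = 6787 km. Period T = 2π√(a³/μ) = 2π√(6787³/398600) = 5564.5 s = 92.74 min.
Single-satellite node shift = (5564.5/86164) × 360° = 23.25°.
With 2 satellites evenly phased, successive equator crossings are 23.25/2 = 11.625° apart.

11.6°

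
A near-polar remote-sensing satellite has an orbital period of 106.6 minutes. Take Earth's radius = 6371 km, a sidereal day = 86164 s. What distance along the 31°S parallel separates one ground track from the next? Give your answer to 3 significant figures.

T = 106.6 min = 6396.0 s.
Node shift per orbit = (6396.0/86164) × 360° = 26.72°.
Equatorial spacing = 26.72 × 111.2 km/° = 2971 km.
At 31° latitude, spacing = 2971 × cos(31°) = 2547 km.

2550 km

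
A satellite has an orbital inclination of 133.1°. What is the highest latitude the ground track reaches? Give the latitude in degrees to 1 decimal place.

Retrograde orbit: the ground track reaches ±(180° − i) = ±(180 − 133.1) = ±46.9°.

46.9°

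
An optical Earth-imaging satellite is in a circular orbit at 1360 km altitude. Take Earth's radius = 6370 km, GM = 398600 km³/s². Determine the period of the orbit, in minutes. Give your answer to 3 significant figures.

Semi-major axis a = 6370 + 1360 = 7730 km. Period T = 2π√(a³/μ) = 2π√(7730³/398600) = 6763.6 s = 112.73 min.

113 min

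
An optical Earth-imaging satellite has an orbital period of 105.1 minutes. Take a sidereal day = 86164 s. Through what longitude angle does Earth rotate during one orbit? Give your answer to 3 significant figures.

T = 105.1 min = 6306.0 s.
During one orbit Earth rotates (6306.0 / 86164) × 360° = 26.35°.

26.3°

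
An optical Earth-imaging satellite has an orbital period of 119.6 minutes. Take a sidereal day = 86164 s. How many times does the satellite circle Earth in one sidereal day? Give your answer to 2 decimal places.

12.01

T = 119.6 min = 7176.0 s.
Orbits per sidereal day = 86164 / 7176.0 = 12.007.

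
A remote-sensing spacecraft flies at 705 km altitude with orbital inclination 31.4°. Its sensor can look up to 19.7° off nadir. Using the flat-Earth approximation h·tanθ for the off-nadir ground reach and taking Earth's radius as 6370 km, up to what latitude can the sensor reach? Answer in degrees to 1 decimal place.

33.7°

For a prograde orbit the ground track reaches latitude ±i = ±31.4°.
Sensor half-swath on the ground ≈ 705·tan(19.7°) = 252 km = 2.27° of latitude.
Maximum observable latitude ≈ 31.4 + 2.27 = 33.7°.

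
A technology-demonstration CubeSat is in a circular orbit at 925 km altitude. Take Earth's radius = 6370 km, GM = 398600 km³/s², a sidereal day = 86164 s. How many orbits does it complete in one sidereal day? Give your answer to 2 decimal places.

13.90

Semi-major axis a = 6370 + 925 = 7295 km. Period T = 2π√(a³/μ) = 2π√(7295³/398600) = 6200.8 s = 103.35 min.
Orbits per sidereal day = 86164 / 6200.8 = 13.896.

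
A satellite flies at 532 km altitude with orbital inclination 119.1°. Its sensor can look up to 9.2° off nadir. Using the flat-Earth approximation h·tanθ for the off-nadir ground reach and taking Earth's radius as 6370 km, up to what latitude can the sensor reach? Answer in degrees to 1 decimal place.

61.7°

Retrograde orbit: the ground track reaches ±(180° − i) = ±(180 − 119.1) = ±60.9°.
Sensor half-swath on the ground ≈ 532·tan(9.2°) = 86 km = 0.78° of latitude.
Maximum observable latitude ≈ 60.9 + 0.78 = 61.7°.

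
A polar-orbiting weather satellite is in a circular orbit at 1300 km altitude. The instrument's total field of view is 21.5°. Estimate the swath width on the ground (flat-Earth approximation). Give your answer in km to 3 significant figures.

Half-angle = 21.5°/2 = 10.75°.
Swath width ≈ 2h·tan(θ/2) = 2 × 1300 × tan(10.75°) = 493.6 km.

494 km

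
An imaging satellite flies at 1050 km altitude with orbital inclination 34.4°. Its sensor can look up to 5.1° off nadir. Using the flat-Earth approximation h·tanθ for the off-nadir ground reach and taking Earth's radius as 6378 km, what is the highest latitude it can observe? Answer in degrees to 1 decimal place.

35.2°

For a prograde orbit the ground track reaches latitude ±i = ±34.4°.
Sensor half-swath on the ground ≈ 1050·tan(5.1°) = 94 km = 0.84° of latitude.
Maximum observable latitude ≈ 34.4 + 0.84 = 35.2°.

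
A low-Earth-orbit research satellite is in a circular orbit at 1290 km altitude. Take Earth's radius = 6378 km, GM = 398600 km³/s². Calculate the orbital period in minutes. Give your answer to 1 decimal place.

111.4 min

Semi-major axis a = 6378 + 1290 = 7668 km. Period T = 2π√(a³/μ) = 2π√(7668³/398600) = 6682.4 s = 111.37 min.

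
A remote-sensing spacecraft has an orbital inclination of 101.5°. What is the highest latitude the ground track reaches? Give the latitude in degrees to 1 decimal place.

Retrograde orbit: the ground track reaches ±(180° − i) = ±(180 − 101.5) = ±78.5°.

78.5°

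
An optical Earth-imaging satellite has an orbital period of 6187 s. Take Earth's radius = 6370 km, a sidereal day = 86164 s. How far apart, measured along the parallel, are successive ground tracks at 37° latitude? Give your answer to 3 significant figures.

Node shift per orbit = (6187.0/86164) × 360° = 25.85°.
Equatorial spacing = 25.85 × 111.2 km/° = 2874 km.
At 37° latitude, spacing = 2874 × cos(37°) = 2295 km.

2300 km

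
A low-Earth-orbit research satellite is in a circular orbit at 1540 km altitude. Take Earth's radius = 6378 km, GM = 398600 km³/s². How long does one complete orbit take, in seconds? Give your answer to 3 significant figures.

Semi-major axis a = 6378 + 1540 = 7918 km. Period T = 2π√(a³/μ) = 2π√(7918³/398600) = 7011.9 s = 116.86 min.

7010 seconds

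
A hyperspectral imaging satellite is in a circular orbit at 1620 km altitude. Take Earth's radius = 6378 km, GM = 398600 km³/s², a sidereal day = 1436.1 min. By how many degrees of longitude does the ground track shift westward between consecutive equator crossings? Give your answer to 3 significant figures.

Semi-major axis a = 6378 + 1620 = 7998 km. Period T = 2π√(a³/μ) = 2π√(7998³/398600) = 7118.4 s = 118.64 min.
During one orbit Earth rotates (7118.4 / 86166) × 360° = 29.74°.

29.7°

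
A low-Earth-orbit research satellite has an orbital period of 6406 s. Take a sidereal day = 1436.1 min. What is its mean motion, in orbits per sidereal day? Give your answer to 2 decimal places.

13.45

Orbits per sidereal day = 86166 / 6406.0 = 13.451.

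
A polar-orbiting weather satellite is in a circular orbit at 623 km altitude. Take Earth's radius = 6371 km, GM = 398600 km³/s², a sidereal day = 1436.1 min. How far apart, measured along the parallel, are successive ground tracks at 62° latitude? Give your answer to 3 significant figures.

1270 km

Semi-major axis a = 6371 + 623 = 6994 km. Period T = 2π√(a³/μ) = 2π√(6994³/398600) = 5821.0 s = 97.02 min.
Node shift per orbit = (5821.0/86166) × 360° = 24.32°.
Equatorial spacing = 24.32 × 111.2 km/° = 2704 km.
At 62° latitude, spacing = 2704 × cos(62°) = 1270 km.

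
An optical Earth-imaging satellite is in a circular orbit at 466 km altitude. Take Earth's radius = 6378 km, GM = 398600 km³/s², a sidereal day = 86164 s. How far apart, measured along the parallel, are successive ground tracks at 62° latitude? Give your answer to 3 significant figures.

1230 km

Semi-major axis a = 6378 + 466 = 6844 km. Period T = 2π√(a³/μ) = 2π√(6844³/398600) = 5634.8 s = 93.91 min.
Node shift per orbit = (5634.8/86164) × 360° = 23.54°.
Equatorial spacing = 23.54 × 111.3 km/° = 2621 km.
At 62° latitude, spacing = 2621 × cos(62°) = 1230 km.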